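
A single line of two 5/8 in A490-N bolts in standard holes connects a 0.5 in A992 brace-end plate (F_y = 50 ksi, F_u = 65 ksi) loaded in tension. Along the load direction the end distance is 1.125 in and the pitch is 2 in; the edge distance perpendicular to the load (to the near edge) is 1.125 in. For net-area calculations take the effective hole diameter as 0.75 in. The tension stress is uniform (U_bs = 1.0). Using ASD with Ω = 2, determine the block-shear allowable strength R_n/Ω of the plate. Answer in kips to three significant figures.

Shear plane L_v = 1.125 + 1·2 = 3.125 in; A_gv = 3.125 × 0.5 = 1.562 in².
A_nv = (3.125 − 1.5·0.75) × 0.5 = 1 in².
A_nt = (1.125 − 0.5·0.75) × 0.5 = 0.375 in².
0.6 F_u A_nv = 39 kips; 0.6 F_y A_gv = 46.88 kips → shear rupture governs the shear term.
R_n = 39 + 1.0 × 65 × 0.375 = 63.38 kips.
Allowable strength R_n/Ω = 63.38 / 2 = 31.7 kips.

31.7 kips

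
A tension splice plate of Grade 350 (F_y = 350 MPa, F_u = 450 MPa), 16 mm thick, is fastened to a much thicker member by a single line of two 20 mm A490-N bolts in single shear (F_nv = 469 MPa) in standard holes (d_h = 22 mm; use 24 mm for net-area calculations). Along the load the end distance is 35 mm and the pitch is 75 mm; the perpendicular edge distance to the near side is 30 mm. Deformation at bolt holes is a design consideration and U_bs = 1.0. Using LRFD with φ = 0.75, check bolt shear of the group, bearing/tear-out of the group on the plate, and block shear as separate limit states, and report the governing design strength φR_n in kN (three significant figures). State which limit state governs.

221 kN (bolt shear governs)

Bolt shear: A_b = π·20²/4 = 314.2 mm²; R_n = 469 × 314.2 × 2 × 1 / 1000 = 294.7 kN → 0.75 × 294.7 = 221 kN.
Bearing: edge l_c = 24, r_n = 207.4 kN; interior l_c = 53, r_n = 345.6 kN; R_n = 207.4 + 1·345.6 = 553 kN → 415 kN.
Block shear: A_gv = 1760, A_nv = 1184, A_nt = 288 mm²; R_n = min(0.6F_uA_nv, 0.6F_yA_gv) + U_bs·F_u·A_nt = 449.3 kN → 337 kN.
Bolt shear governs: 221 kN.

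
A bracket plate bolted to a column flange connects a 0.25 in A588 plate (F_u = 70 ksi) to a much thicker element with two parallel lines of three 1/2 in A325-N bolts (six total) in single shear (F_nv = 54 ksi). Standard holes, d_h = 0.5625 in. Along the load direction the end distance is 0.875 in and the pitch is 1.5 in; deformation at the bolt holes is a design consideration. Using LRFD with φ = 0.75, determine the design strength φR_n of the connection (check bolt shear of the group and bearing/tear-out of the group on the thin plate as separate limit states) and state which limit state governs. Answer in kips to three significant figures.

Bolt shear: A_b = π·0.5²/4 = 0.1963 in²; R_n = 54 × 0.1963 × 6 × 1 = 63.62 kips → 0.75 × 63.62 = 47.7 kips.
Bearing (1.2 l_c t F_u ≤ 2.4 d t F_u): upper limit = 2.4·0.5·0.25·70 = 21 kips.
  Edge l_c = 0.875 − 0.5625/2 = 0.5938 → r_n = 12.47 kips; interior l_c = 1.5 − 0.5625 = 0.9375 → r_n = 19.69 kips.
  R_n,bearing = 2·12.47 + 4·19.69 = 103.7 kips → 0.75 × 103.7 = 77.8 kips.
Bolt shear governs: 47.7 kips.

47.7 kips (bolt shear governs)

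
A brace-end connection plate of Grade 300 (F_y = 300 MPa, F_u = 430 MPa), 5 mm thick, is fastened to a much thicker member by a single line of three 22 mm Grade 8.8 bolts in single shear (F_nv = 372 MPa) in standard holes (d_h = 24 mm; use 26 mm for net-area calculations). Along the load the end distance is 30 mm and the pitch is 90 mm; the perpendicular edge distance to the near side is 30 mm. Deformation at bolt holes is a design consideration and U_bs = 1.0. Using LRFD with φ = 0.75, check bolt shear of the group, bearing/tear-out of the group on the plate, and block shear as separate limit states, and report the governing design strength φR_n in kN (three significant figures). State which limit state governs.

Bolt shear: A_b = π·22²/4 = 380.1 mm²; R_n = 372 × 380.1 × 3 × 1 / 1000 = 424.2 kN → 0.75 × 424.2 = 318 kN.
Bearing: edge l_c = 18, r_n = 46.44 kN; interior l_c = 66, r_n = 113.5 kN; R_n = 46.44 + 2·113.5 = 273.5 kN → 205 kN.
Block shear: A_gv = 1050, A_nv = 725, A_nt = 85 mm²; R_n = min(0.6F_uA_nv, 0.6F_yA_gv) + U_bs·F_u·A_nt = 223.6 kN → 168 kN.
Block shear governs: 168 kN.

168 kN (block shear governs)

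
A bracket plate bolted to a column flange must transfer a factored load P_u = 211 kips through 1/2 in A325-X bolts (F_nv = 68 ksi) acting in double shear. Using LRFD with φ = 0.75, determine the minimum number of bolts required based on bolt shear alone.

A_b = π·0.5²/4 = 0.1963 in².
Per-bolt design strength φR_n = 0.75 × 68 × 0.1963 × 2 = 20.03 kips.
n ≥ 211 / 20.03 = 10.54 → use 11 bolts.

11 bolts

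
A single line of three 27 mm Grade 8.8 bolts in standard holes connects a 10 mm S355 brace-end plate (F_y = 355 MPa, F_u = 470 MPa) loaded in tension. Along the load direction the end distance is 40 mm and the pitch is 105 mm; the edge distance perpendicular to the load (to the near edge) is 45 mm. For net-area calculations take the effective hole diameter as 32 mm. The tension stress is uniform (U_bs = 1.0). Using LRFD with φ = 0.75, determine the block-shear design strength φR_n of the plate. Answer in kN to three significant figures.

462 kN

Shear plane L_v = 40 + 2·105 = 250 mm; A_gv = 250 × 10 = 2500 mm².
A_nv = (250 − 2.5·32) × 10 = 1700 mm².
A_nt = (45 − 0.5·32) × 10 = 290 mm².
0.6 F_u A_nv = 479.4 kN; 0.6 F_y A_gv = 532.5 kN → shear rupture governs the shear term.
R_n = 479.4 + 1.0 × 470 × 290 / 1000 = 615.7 kN.
Design strength φR_n = 0.75 × 615.7 = 462 kN.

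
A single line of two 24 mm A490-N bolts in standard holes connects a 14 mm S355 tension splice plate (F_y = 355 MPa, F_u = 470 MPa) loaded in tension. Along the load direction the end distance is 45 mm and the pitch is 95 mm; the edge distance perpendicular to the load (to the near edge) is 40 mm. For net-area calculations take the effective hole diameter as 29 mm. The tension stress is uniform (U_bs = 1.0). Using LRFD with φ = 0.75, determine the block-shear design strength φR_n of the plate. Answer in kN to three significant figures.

412 kN

Shear plane L_v = 45 + 1·95 = 140 mm; A_gv = 140 × 14 = 1960 mm².
A_nv = (140 − 1.5·29) × 14 = 1351 mm².
A_nt = (40 − 0.5·29) × 14 = 357 mm².
0.6 F_u A_nv = 381 kN; 0.6 F_y A_gv = 417.5 kN → shear rupture governs the shear term.
R_n = 381 + 1.0 × 470 × 357 / 1000 = 548.8 kN.
Design strength φR_n = 0.75 × 548.8 = 412 kN.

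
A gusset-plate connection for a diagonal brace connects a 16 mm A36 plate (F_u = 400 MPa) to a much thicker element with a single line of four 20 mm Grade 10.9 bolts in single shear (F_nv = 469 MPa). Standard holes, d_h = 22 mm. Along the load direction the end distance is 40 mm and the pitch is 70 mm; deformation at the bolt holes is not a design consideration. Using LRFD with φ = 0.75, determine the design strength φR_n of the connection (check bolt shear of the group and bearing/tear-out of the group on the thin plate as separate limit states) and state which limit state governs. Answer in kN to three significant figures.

Bolt shear: A_b = π·20²/4 = 314.2 mm²; R_n = 469 × 314.2 × 4 × 1 / 1000 = 589.4 kN → 0.75 × 589.4 = 442 kN.
Bearing (1.5 l_c t F_u ≤ 3.0 d t F_u): upper limit = 3.0·20·16·400 / 1000 = 384 kN.
  Edge l_c = 40 − 22/2 = 29 → r_n = 278.4 kN; interior l_c = 70 − 22 = 48 → r_n = 384 kN.
  R_n,bearing = 1·278.4 + 3·384 = 1430 kN → 0.75 × 1430 = 1070 kN.
Bolt shear governs: 442 kN.

442 kN (bolt shear governs)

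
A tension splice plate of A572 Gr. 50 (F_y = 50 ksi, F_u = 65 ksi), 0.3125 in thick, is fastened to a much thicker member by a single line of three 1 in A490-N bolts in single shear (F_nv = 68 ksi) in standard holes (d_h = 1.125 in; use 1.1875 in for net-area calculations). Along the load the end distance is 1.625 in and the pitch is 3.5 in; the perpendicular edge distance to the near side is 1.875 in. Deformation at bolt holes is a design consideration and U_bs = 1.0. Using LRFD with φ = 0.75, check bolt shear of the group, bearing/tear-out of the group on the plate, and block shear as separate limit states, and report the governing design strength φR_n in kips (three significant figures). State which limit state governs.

71.2 kips (block shear governs)

Bolt shear: A_b = π·1²/4 = 0.7854 in²; R_n = 68 × 0.7854 × 3 × 1 = 160.2 kips → 0.75 × 160.2 = 120 kips.
Bearing: edge l_c = 1.062, r_n = 25.9 kips; interior l_c = 2.375, r_n = 48.75 kips; R_n = 25.9 + 2·48.75 = 123.4 kips → 92.5 kips.
Block shear: A_gv = 2.695, A_nv = 1.768, A_nt = 0.4004 in²; R_n = min(0.6F_uA_nv, 0.6F_yA_gv) + U_bs·F_u·A_nt = 94.96 kips → 71.2 kips.
Block shear governs: 71.2 kips.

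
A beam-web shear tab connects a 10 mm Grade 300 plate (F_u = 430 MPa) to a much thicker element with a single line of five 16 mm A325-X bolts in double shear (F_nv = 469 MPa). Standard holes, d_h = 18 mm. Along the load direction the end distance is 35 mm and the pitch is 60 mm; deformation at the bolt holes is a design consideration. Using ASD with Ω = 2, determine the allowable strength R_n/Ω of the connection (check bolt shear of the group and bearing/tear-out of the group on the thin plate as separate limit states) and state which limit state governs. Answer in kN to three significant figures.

Bolt shear: A_b = π·16²/4 = 201.1 mm²; R_n = 469 × 201.1 × 5 × 2 / 1000 = 943 kN → 943 / 2 = 471 kN.
Bearing (1.2 l_c t F_u ≤ 2.4 d t F_u): upper limit = 2.4·16·10·430 / 1000 = 165.1 kN.
  Edge l_c = 35 − 18/2 = 26 → r_n = 134.2 kN; interior l_c = 60 − 18 = 42 → r_n = 165.1 kN.
  R_n,bearing = 1·134.2 + 4·165.1 = 794.6 kN → 794.6 / 2 = 397 kN.
Bearing governs: 397 kN.

397 kN (bearing governs)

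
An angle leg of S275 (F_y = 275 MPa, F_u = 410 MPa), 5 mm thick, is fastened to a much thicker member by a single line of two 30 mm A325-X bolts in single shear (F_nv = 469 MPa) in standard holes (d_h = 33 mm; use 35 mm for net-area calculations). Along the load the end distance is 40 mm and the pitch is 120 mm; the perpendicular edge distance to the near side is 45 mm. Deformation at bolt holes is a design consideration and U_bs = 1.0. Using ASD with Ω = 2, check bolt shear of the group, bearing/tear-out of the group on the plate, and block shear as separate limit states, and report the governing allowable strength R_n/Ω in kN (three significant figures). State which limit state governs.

94.2 kN (block shear governs)

Bolt shear: A_b = π·30²/4 = 706.9 mm²; R_n = 469 × 706.9 × 2 × 1 / 1000 = 663 kN → 663 / 2 = 332 kN.
Bearing: edge l_c = 23.5, r_n = 57.81 kN; interior l_c = 87, r_n = 147.6 kN; R_n = 57.81 + 1·147.6 = 205.4 kN → 103 kN.
Block shear: A_gv = 800, A_nv = 537.5, A_nt = 137.5 mm²; R_n = min(0.6F_uA_nv, 0.6F_yA_gv) + U_bs·F_u·A_nt = 188.4 kN → 94.2 kN.
Block shear governs: 94.2 kN.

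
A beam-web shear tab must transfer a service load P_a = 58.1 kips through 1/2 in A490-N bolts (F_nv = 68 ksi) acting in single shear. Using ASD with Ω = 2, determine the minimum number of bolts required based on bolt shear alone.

A_b = π·0.5²/4 = 0.1963 in².
Per-bolt allowable strength R_n/Ω = 68 × 0.1963 × 1 / 2 = 6.676 kips.
n ≥ 58.1 / 6.676 = 8.703 → use 9 bolts.

9 bolts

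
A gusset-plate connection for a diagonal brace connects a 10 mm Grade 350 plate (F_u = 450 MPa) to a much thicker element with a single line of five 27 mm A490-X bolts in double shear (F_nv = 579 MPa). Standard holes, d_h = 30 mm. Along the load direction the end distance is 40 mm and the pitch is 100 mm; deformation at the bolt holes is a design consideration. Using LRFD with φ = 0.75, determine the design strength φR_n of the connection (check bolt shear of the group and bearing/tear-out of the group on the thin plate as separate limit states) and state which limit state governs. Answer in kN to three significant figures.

Bolt shear: A_b = π·27²/4 = 572.6 mm²; R_n = 579 × 572.6 × 5 × 2 / 1000 = 3315 kN → 0.75 × 3315 = 2490 kN.
Bearing (1.2 l_c t F_u ≤ 2.4 d t F_u): upper limit = 2.4·27·10·450 / 1000 = 291.6 kN.
  Edge l_c = 40 − 30/2 = 25 → r_n = 135 kN; interior l_c = 100 − 30 = 70 → r_n = 291.6 kN.
  R_n,bearing = 1·135 + 4·291.6 = 1301 kN → 0.75 × 1301 = 976 kN.
Bearing governs: 976 kN.

976 kN (bearing governs)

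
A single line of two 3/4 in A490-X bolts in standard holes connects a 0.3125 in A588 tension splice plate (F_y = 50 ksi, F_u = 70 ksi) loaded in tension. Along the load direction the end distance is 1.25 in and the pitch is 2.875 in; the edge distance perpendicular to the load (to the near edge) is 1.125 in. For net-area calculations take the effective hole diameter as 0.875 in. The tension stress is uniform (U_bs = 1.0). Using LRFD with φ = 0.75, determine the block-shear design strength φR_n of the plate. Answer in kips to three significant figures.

39 kips

Shear plane L_v = 1.25 + 1·2.875 = 4.125 in; A_gv = 4.125 × 0.3125 = 1.289 in².
A_nv = (4.125 − 1.5·0.875) × 0.3125 = 0.8789 in².
A_nt = (1.125 − 0.5·0.875) × 0.3125 = 0.2148 in².
0.6 F_u A_nv = 36.91 kips; 0.6 F_y A_gv = 38.67 kips → shear rupture governs the shear term.
R_n = 36.91 + 1.0 × 70 × 0.2148 = 51.95 kips.
Design strength φR_n = 0.75 × 51.95 = 39 kips.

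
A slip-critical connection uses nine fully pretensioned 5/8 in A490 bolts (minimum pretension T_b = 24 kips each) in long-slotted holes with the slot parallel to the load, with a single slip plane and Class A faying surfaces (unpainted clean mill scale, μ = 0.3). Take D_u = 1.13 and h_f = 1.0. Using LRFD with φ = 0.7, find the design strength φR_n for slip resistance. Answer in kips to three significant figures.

51.3 kips

R_n = μ · D_u · h_f · T_b · n_s · n_b = 0.3 × 1.13 × 1.0 × 24 × 1 × 9 = 73.22 kips.
Design strength φR_n = 0.7 × 73.22 = 51.3 kips.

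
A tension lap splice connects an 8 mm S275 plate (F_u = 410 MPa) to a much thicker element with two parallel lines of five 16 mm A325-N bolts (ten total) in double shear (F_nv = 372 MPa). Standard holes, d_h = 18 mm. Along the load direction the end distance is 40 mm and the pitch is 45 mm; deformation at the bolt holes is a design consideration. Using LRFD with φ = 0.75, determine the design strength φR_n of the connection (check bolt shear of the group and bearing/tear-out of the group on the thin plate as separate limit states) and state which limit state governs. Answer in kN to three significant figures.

Bolt shear: A_b = π·16²/4 = 201.1 mm²; R_n = 372 × 201.1 × 10 × 2 / 1000 = 1496 kN → 0.75 × 1496 = 1120 kN.
Bearing (1.2 l_c t F_u ≤ 2.4 d t F_u): upper limit = 2.4·16·8·410 / 1000 = 126 kN.
  Edge l_c = 40 − 18/2 = 31 → r_n = 122 kN; interior l_c = 45 − 18 = 27 → r_n = 106.3 kN.
  R_n,bearing = 2·122 + 8·106.3 = 1094 kN → 0.75 × 1094 = 821 kN.
Bearing governs: 821 kN.

821 kN (bearing governs)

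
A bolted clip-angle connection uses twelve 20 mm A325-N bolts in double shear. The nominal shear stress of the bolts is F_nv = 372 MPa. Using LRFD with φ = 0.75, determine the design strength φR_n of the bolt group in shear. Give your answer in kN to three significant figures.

A_b = π × 20² / 4 = 314.2 mm².
R_n = F_nv · A_b · n · n_s = 372 × 314.2 × 12 × 2 / 1000 = 2805 kN.
Design strength φR_n = 0.75 × 2805 = 2100 kN.

2100 kN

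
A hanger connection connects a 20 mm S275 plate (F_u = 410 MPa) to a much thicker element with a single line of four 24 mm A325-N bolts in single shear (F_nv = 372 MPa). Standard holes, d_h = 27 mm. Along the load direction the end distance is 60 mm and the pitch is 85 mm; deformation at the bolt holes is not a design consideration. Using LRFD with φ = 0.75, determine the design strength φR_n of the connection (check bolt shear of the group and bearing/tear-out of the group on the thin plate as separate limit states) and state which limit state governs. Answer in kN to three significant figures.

505 kN (bolt shear governs)

Bolt shear: A_b = π·24²/4 = 452.4 mm²; R_n = 372 × 452.4 × 4 × 1 / 1000 = 673.2 kN → 0.75 × 673.2 = 505 kN.
Bearing (1.5 l_c t F_u ≤ 3.0 d t F_u): upper limit = 3.0·24·20·410 / 1000 = 590.4 kN.
  Edge l_c = 60 − 27/2 = 46.5 → r_n = 572 kN; interior l_c = 85 − 27 = 58 → r_n = 590.4 kN.
  R_n,bearing = 1·572 + 3·590.4 = 2343 kN → 0.75 × 2343 = 1760 kN.
Bolt shear governs: 505 kN.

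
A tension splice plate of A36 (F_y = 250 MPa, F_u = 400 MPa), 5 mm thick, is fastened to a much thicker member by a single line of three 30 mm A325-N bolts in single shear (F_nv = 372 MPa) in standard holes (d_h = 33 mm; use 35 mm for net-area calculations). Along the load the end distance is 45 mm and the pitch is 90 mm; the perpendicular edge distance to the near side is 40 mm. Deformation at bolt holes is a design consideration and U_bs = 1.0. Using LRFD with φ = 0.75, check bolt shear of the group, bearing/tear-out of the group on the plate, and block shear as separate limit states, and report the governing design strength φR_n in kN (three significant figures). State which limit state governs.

158 kN (block shear governs)

Bolt shear: A_b = π·30²/4 = 706.9 mm²; R_n = 372 × 706.9 × 3 × 1 / 1000 = 788.9 kN → 0.75 × 788.9 = 592 kN.
Bearing: edge l_c = 28.5, r_n = 68.4 kN; interior l_c = 57, r_n = 136.8 kN; R_n = 68.4 + 2·136.8 = 342 kN → 256 kN.
Block shear: A_gv = 1125, A_nv = 687.5, A_nt = 112.5 mm²; R_n = min(0.6F_uA_nv, 0.6F_yA_gv) + U_bs·F_u·A_nt = 210 kN → 158 kN.
Block shear governs: 158 kN.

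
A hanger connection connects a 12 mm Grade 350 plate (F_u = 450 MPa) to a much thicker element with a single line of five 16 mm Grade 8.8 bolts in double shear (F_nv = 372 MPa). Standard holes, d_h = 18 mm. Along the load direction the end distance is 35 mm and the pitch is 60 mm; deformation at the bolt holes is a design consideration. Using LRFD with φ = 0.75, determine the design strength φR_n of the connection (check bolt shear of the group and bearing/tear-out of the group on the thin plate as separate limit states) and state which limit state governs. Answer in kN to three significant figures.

Bolt shear: A_b = π·16²/4 = 201.1 mm²; R_n = 372 × 201.1 × 5 × 2 / 1000 = 748 kN → 0.75 × 748 = 561 kN.
Bearing (1.2 l_c t F_u ≤ 2.4 d t F_u): upper limit = 2.4·16·12·450 / 1000 = 207.4 kN.
  Edge l_c = 35 − 18/2 = 26 → r_n = 168.5 kN; interior l_c = 60 − 18 = 42 → r_n = 207.4 kN.
  R_n,bearing = 1·168.5 + 4·207.4 = 997.9 kN → 0.75 × 997.9 = 748 kN.
Bolt shear governs: 561 kN.

561 kN (bolt shear governs)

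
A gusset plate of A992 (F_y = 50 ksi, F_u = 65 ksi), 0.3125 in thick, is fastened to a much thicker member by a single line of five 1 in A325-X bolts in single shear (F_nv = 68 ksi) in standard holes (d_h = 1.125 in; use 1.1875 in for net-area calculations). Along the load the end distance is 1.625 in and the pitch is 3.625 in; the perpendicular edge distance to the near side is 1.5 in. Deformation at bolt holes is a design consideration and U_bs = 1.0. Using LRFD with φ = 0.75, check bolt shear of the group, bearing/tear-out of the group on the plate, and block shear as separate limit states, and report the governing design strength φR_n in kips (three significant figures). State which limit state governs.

112 kips (block shear governs)

Bolt shear: A_b = π·1²/4 = 0.7854 in²; R_n = 68 × 0.7854 × 5 × 1 = 267 kips → 0.75 × 267 = 200 kips.
Bearing: edge l_c = 1.062, r_n = 25.9 kips; interior l_c = 2.5, r_n = 48.75 kips; R_n = 25.9 + 4·48.75 = 220.9 kips → 166 kips.
Block shear: A_gv = 5.039, A_nv = 3.369, A_nt = 0.2832 in²; R_n = min(0.6F_uA_nv, 0.6F_yA_gv) + U_bs·F_u·A_nt = 149.8 kips → 112 kips.
Block shear governs: 112 kips.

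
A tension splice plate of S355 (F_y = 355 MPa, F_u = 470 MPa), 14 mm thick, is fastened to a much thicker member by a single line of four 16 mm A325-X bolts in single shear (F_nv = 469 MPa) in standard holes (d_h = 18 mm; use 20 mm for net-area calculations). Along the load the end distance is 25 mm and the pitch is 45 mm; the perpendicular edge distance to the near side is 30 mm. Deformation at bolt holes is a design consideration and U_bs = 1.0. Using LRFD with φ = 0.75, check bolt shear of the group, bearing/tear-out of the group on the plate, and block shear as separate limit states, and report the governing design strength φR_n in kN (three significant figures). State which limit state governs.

283 kN (bolt shear governs)

Bolt shear: A_b = π·16²/4 = 201.1 mm²; R_n = 469 × 201.1 × 4 × 1 / 1000 = 377.2 kN → 0.75 × 377.2 = 283 kN.
Bearing: edge l_c = 16, r_n = 126.3 kN; interior l_c = 27, r_n = 213.2 kN; R_n = 126.3 + 3·213.2 = 765.9 kN → 574 kN.
Block shear: A_gv = 2240, A_nv = 1260, A_nt = 280 mm²; R_n = min(0.6F_uA_nv, 0.6F_yA_gv) + U_bs·F_u·A_nt = 486.9 kN → 365 kN.
Bolt shear governs: 283 kN.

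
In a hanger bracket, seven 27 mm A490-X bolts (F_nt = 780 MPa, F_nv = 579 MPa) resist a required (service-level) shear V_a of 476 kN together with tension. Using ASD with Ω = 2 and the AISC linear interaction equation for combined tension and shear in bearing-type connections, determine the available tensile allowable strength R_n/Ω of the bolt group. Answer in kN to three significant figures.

A_b = π·27²/4 = 572.6 mm²; f_rv = 476 × 1000 / (7 × 572.6) = 118.8 MPa.
F'_nt = 1.3 F_nt − (Ω F_nt / F_nv) f_rv = 1.3·780 − (2·780/579)·118.8 = 694 MPa, capped at F_nt → F'_nt = 694 MPa.
R_n = F'_nt · A_b · n = 694 × 572.6 × 7 / 1000 = 2782 kN.
Allowable strength R_n/Ω = 2782 / 2 = 1390 kN.

1390 kN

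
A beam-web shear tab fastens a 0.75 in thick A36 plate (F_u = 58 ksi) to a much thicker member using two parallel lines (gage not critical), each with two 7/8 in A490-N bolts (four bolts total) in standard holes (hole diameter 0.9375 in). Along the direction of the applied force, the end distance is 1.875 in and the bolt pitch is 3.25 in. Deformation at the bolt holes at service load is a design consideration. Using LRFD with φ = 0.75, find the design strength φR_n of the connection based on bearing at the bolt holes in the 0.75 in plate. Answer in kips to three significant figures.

247 kips

Per bolt r_n = 1.2 l_c t F_u ≤ 2.4 d t F_u; upper limit = 2.4 × 0.875 × 0.75 × 58 = 91.35 kips.
Edge bolt: l_c = 1.875 − 0.9375/2 = 1.406 in → 1.2 × 1.406 × 0.75 × 58 = 73.41 → r_n = 73.41 kips.
Interior bolts: l_c = 3.25 − 0.9375 = 2.312 in → 1.2 × 2.312 × 0.75 × 58 = 120.7 → r_n = 91.35 kips.
R_n = 2 × 73.41 + 2 × 91.35 = 329.5 kips.
Design strength φR_n = 0.75 × 329.5 = 247 kips.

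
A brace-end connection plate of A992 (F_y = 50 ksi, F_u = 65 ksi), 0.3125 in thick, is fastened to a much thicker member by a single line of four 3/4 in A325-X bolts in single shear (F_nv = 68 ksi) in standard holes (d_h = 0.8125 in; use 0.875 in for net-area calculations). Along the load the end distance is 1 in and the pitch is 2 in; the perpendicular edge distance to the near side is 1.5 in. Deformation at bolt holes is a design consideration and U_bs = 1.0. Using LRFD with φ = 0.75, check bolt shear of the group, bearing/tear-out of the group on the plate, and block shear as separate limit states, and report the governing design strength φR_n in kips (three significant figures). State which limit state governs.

52.2 kips (block shear governs)

Bolt shear: A_b = π·0.75²/4 = 0.4418 in²; R_n = 68 × 0.4418 × 4 × 1 = 120.2 kips → 0.75 × 120.2 = 90.1 kips.
Bearing: edge l_c = 0.5938, r_n = 14.47 kips; interior l_c = 1.188, r_n = 28.95 kips; R_n = 14.47 + 3·28.95 = 101.3 kips → 76 kips.
Block shear: A_gv = 2.188, A_nv = 1.23, A_nt = 0.332 in²; R_n = min(0.6F_uA_nv, 0.6F_yA_gv) + U_bs·F_u·A_nt = 69.57 kips → 52.2 kips.
Block shear governs: 52.2 kips.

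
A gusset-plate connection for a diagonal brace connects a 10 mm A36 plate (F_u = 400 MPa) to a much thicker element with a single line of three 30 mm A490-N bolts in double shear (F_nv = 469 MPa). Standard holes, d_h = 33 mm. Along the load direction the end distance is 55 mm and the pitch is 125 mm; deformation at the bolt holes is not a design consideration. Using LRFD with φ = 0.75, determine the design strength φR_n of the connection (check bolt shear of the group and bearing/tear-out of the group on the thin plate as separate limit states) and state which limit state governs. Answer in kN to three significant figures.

713 kN (bearing governs)

Bolt shear: A_b = π·30²/4 = 706.9 mm²; R_n = 469 × 706.9 × 3 × 2 / 1000 = 1989 kN → 0.75 × 1989 = 1490 kN.
Bearing (1.5 l_c t F_u ≤ 3.0 d t F_u): upper limit = 3.0·30·10·400 / 1000 = 360 kN.
  Edge l_c = 55 − 33/2 = 38.5 → r_n = 231 kN; interior l_c = 125 − 33 = 92 → r_n = 360 kN.
  R_n,bearing = 1·231 + 2·360 = 951 kN → 0.75 × 951 = 713 kN.
Bearing governs: 713 kN.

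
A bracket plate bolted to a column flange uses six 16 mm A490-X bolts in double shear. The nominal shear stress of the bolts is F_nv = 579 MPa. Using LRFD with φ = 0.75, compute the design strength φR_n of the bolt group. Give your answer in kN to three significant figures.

1050 kN

A_b = π × 16² / 4 = 201.1 mm².
R_n = F_nv · A_b · n · n_s = 579 × 201.1 × 6 × 2 / 1000 = 1397 kN.
Design strength φR_n = 0.75 × 1397 = 1050 kN.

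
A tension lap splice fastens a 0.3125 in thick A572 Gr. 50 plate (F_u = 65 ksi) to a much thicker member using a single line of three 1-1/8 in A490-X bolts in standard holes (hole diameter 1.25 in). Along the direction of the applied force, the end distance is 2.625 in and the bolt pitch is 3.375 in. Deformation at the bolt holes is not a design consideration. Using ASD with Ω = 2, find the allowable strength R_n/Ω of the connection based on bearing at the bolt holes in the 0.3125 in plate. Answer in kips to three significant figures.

95.2 kips

Per bolt r_n = 1.5 l_c t F_u ≤ 3.0 d t F_u; upper limit = 3.0 × 1.125 × 0.3125 × 65 = 68.55 kips.
Edge bolt: l_c = 2.625 − 1.25/2 = 2 in → 1.5 × 2 × 0.3125 × 65 = 60.94 → r_n = 60.94 kips.
Interior bolts: l_c = 3.375 − 1.25 = 2.125 in → 1.5 × 2.125 × 0.3125 × 65 = 64.75 → r_n = 64.75 kips.
R_n = 1 × 60.94 + 2 × 64.75 = 190.4 kips.
Allowable strength R_n/Ω = 190.4 / 2 = 95.2 kips.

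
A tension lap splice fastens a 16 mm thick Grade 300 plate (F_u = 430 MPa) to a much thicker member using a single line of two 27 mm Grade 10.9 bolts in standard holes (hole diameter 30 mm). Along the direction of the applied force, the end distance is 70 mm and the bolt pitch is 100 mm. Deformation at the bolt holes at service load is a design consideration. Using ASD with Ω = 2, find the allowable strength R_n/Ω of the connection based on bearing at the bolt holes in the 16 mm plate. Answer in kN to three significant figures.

Per bolt r_n = 1.2 l_c t F_u ≤ 2.4 d t F_u; upper limit = 2.4 × 27 × 16 × 430 / 1000 = 445.8 kN.
Edge bolt: l_c = 70 − 30/2 = 55 mm → 1.2 × 55 × 16 × 430 / 1000 = 454.1 → r_n = 445.8 kN.
Interior bolts: l_c = 100 − 30 = 70 mm → 1.2 × 70 × 16 × 430 / 1000 = 577.9 → r_n = 445.8 kN.
R_n = 1 × 445.8 + 1 × 445.8 = 891.6 kN.
Allowable strength R_n/Ω = 891.6 / 2 = 446 kN.

446 kN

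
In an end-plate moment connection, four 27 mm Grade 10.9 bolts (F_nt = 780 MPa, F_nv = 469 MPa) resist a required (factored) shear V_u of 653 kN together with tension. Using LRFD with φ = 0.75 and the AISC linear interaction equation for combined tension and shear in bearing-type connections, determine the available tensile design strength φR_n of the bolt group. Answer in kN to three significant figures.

A_b = π·27²/4 = 572.6 mm²; f_rv = 653 × 1000 / (4 × 572.6) = 285.1 MPa.
F'_nt = 1.3 F_nt − (F_nt / φF_nv) f_rv = 1.3·780 − (780/(0.75·469))·285.1 = 381.7 MPa, capped at F_nt → F'_nt = 381.7 MPa.
R_n = F'_nt · A_b · n = 381.7 × 572.6 × 4 / 1000 = 874.3 kN.
Design strength φR_n = 0.75 × 874.3 = 656 kN.

656 kN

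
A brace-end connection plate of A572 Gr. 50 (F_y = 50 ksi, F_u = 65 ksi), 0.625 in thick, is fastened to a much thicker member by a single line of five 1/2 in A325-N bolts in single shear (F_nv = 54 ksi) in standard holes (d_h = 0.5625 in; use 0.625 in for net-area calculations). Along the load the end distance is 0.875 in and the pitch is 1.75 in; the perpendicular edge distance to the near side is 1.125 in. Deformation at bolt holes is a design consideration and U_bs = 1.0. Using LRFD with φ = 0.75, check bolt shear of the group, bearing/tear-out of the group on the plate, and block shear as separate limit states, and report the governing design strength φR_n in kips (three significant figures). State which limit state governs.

Bolt shear: A_b = π·0.5²/4 = 0.1963 in²; R_n = 54 × 0.1963 × 5 × 1 = 53.01 kips → 0.75 × 53.01 = 39.8 kips.
Bearing: edge l_c = 0.5938, r_n = 28.95 kips; interior l_c = 1.188, r_n = 48.75 kips; R_n = 28.95 + 4·48.75 = 223.9 kips → 168 kips.
Block shear: A_gv = 4.922, A_nv = 3.164, A_nt = 0.5078 in²; R_n = min(0.6F_uA_nv, 0.6F_yA_gv) + U_bs·F_u·A_nt = 156.4 kips → 117 kips.
Bolt shear governs: 39.8 kips.

39.8 kips (bolt shear governs)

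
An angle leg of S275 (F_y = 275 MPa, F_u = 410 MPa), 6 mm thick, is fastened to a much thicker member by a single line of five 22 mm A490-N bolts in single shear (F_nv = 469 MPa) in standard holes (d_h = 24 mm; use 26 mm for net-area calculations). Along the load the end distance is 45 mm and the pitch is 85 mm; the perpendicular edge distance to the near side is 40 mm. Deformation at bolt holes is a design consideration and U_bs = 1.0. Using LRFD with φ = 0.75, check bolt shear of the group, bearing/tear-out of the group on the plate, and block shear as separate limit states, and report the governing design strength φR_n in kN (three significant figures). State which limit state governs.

336 kN (block shear governs)

Bolt shear: A_b = π·22²/4 = 380.1 mm²; R_n = 469 × 380.1 × 5 × 1 / 1000 = 891.4 kN → 0.75 × 891.4 = 669 kN.
Bearing: edge l_c = 33, r_n = 97.42 kN; interior l_c = 61, r_n = 129.9 kN; R_n = 97.42 + 4·129.9 = 617 kN → 463 kN.
Block shear: A_gv = 2310, A_nv = 1608, A_nt = 162 mm²; R_n = min(0.6F_uA_nv, 0.6F_yA_gv) + U_bs·F_u·A_nt = 447.6 kN → 336 kN.
Block shear governs: 336 kN.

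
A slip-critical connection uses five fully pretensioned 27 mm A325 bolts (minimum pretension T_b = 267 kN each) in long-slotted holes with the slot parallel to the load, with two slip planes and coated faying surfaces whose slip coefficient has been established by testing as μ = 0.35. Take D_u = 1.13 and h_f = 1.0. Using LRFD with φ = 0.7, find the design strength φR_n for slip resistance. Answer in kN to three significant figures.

739 kN

R_n = μ · D_u · h_f · T_b · n_s · n_b = 0.35 × 1.13 × 1.0 × 267 × 2 × 5 = 1056 kN.
Design strength φR_n = 0.7 × 1056 = 739 kN.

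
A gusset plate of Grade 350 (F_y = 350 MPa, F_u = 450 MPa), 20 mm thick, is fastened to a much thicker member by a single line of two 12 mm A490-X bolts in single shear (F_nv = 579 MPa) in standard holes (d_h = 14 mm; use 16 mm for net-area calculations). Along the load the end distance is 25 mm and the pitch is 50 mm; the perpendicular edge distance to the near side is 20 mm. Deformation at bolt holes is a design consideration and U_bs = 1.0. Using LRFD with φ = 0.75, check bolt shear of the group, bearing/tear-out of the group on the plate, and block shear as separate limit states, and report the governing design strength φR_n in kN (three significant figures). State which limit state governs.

Bolt shear: A_b = π·12²/4 = 113.1 mm²; R_n = 579 × 113.1 × 2 × 1 / 1000 = 131 kN → 0.75 × 131 = 98.2 kN.
Bearing: edge l_c = 18, r_n = 194.4 kN; interior l_c = 36, r_n = 259.2 kN; R_n = 194.4 + 1·259.2 = 453.6 kN → 340 kN.
Block shear: A_gv = 1500, A_nv = 1020, A_nt = 240 mm²; R_n = min(0.6F_uA_nv, 0.6F_yA_gv) + U_bs·F_u·A_nt = 383.4 kN → 288 kN.
Bolt shear governs: 98.2 kN.

98.2 kN (bolt shear governs)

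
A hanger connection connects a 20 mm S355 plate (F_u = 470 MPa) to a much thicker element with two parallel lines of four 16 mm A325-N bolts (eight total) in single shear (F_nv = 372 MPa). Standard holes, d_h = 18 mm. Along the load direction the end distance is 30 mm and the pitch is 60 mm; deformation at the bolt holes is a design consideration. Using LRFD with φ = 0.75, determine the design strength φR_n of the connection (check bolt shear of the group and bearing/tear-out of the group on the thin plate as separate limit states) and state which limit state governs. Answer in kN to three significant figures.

Bolt shear: A_b = π·16²/4 = 201.1 mm²; R_n = 372 × 201.1 × 8 × 1 / 1000 = 598.4 kN → 0.75 × 598.4 = 449 kN.
Bearing (1.2 l_c t F_u ≤ 2.4 d t F_u): upper limit = 2.4·16·20·470 / 1000 = 361 kN.
  Edge l_c = 30 − 18/2 = 21 → r_n = 236.9 kN; interior l_c = 60 − 18 = 42 → r_n = 361 kN.
  R_n,bearing = 2·236.9 + 6·361 = 2640 kN → 0.75 × 2640 = 1980 kN.
Bolt shear governs: 449 kN.

449 kN (bolt shear governs)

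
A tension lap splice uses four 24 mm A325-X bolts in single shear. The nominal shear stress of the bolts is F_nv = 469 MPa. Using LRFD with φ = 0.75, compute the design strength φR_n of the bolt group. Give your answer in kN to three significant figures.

637 kN

A_b = π × 24² / 4 = 452.4 mm².
R_n = F_nv · A_b · n · n_s = 469 × 452.4 × 4 × 1 / 1000 = 848.7 kN.
Design strength φR_n = 0.75 × 848.7 = 637 kN.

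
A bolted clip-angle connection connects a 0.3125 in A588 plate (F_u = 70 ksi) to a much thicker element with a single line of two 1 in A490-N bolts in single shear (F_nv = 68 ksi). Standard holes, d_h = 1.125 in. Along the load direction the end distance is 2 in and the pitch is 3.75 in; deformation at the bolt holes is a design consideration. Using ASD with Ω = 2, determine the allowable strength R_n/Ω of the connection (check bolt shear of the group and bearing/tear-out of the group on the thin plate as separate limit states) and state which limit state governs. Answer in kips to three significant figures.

45.1 kips (bearing governs)

Bolt shear: A_b = π·1²/4 = 0.7854 in²; R_n = 68 × 0.7854 × 2 × 1 = 106.8 kips → 106.8 / 2 = 53.4 kips.
Bearing (1.2 l_c t F_u ≤ 2.4 d t F_u): upper limit = 2.4·1·0.3125·70 = 52.5 kips.
  Edge l_c = 2 − 1.125/2 = 1.438 → r_n = 37.73 kips; interior l_c = 3.75 − 1.125 = 2.625 → r_n = 52.5 kips.
  R_n,bearing = 1·37.73 + 1·52.5 = 90.23 kips → 90.23 / 2 = 45.1 kips.
Bearing governs: 45.1 kips.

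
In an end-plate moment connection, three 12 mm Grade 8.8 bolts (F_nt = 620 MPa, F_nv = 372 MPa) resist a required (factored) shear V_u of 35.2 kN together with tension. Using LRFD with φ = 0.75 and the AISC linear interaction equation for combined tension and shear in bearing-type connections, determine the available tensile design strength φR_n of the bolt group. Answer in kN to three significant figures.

146 kN

A_b = π·12²/4 = 113.1 mm²; f_rv = 35.2 × 1000 / (3 × 113.1) = 103.7 MPa.
F'_nt = 1.3 F_nt − (F_nt / φF_nv) f_rv = 1.3·620 − (620/(0.75·372))·103.7 = 575.5 MPa, capped at F_nt → F'_nt = 575.5 MPa.
R_n = F'_nt · A_b · n = 575.5 × 113.1 × 3 / 1000 = 195.2 kN.
Design strength φR_n = 0.75 × 195.2 = 146 kN.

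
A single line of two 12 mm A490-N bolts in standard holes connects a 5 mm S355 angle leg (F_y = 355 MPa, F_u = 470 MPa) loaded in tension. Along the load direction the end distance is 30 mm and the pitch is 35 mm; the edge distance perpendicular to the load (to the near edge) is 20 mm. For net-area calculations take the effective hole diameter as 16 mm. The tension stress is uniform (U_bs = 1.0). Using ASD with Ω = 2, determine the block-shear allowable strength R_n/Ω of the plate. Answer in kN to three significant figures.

43 kN

Shear plane L_v = 30 + 1·35 = 65 mm; A_gv = 65 × 5 = 325 mm².
A_nv = (65 − 1.5·16) × 5 = 205 mm².
A_nt = (20 − 0.5·16) × 5 = 60 mm².
0.6 F_u A_nv = 57.81 kN; 0.6 F_y A_gv = 69.23 kN → shear rupture governs the shear term.
R_n = 57.81 + 1.0 × 470 × 60 / 1000 = 86.01 kN.
Allowable strength R_n/Ω = 86.01 / 2 = 43 kN.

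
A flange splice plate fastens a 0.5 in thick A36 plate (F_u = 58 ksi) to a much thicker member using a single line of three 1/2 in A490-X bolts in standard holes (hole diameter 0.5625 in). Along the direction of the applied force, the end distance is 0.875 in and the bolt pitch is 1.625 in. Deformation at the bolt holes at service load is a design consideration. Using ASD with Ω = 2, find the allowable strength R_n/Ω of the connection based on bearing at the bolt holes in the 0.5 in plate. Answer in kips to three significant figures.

45.1 kips

Per bolt r_n = 1.2 l_c t F_u ≤ 2.4 d t F_u; upper limit = 2.4 × 0.5 × 0.5 × 58 = 34.8 kips.
Edge bolt: l_c = 0.875 − 0.5625/2 = 0.5938 in → 1.2 × 0.5938 × 0.5 × 58 = 20.66 → r_n = 20.66 kips.
Interior bolts: l_c = 1.625 − 0.5625 = 1.062 in → 1.2 × 1.062 × 0.5 × 58 = 36.97 → r_n = 34.8 kips.
R_n = 1 × 20.66 + 2 × 34.8 = 90.26 kips.
Allowable strength R_n/Ω = 90.26 / 2 = 45.1 kips.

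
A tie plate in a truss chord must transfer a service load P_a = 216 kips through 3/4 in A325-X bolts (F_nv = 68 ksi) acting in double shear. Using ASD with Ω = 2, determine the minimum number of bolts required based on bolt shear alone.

A_b = π·0.75²/4 = 0.4418 in².
Per-bolt allowable strength R_n/Ω = 68 × 0.4418 × 2 / 2 = 30.04 kips.
n ≥ 216 / 30.04 = 7.19 → use 8 bolts.

8 bolts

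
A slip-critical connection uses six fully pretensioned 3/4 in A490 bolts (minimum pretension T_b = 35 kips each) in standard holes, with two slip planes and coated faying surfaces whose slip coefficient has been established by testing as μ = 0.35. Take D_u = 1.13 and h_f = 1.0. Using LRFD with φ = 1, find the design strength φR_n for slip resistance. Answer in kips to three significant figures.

166 kips

R_n = μ · D_u · h_f · T_b · n_s · n_b = 0.35 × 1.13 × 1.0 × 35 × 2 × 6 = 166.1 kips.
Design strength φR_n = 1 × 166.1 = 166 kips.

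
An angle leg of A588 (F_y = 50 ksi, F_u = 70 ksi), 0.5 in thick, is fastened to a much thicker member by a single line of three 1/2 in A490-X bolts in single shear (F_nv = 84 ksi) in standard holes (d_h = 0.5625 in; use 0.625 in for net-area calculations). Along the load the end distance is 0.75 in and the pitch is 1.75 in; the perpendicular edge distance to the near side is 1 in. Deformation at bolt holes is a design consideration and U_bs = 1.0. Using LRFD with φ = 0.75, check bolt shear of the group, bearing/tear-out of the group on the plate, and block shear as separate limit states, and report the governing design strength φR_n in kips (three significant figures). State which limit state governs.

Bolt shear: A_b = π·0.5²/4 = 0.1963 in²; R_n = 84 × 0.1963 × 3 × 1 = 49.48 kips → 0.75 × 49.48 = 37.1 kips.
Bearing: edge l_c = 0.4688, r_n = 19.69 kips; interior l_c = 1.188, r_n = 42 kips; R_n = 19.69 + 2·42 = 103.7 kips → 77.8 kips.
Block shear: A_gv = 2.125, A_nv = 1.344, A_nt = 0.3438 in²; R_n = min(0.6F_uA_nv, 0.6F_yA_gv) + U_bs·F_u·A_nt = 80.5 kips → 60.4 kips.
Bolt shear governs: 37.1 kips.

37.1 kips (bolt shear governs)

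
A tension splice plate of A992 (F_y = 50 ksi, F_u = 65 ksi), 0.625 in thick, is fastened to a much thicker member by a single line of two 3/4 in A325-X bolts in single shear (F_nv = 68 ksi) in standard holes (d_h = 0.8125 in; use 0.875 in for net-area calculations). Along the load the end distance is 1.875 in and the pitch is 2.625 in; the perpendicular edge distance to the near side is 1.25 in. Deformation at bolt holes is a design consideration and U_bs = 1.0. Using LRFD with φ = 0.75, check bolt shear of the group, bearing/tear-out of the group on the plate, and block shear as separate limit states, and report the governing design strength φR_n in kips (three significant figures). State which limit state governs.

45.1 kips (bolt shear governs)

Bolt shear: A_b = π·0.75²/4 = 0.4418 in²; R_n = 68 × 0.4418 × 2 × 1 = 60.08 kips → 0.75 × 60.08 = 45.1 kips.
Bearing: edge l_c = 1.469, r_n = 71.6 kips; interior l_c = 1.812, r_n = 73.12 kips; R_n = 71.6 + 1·73.12 = 144.7 kips → 109 kips.
Block shear: A_gv = 2.812, A_nv = 1.992, A_nt = 0.5078 in²; R_n = min(0.6F_uA_nv, 0.6F_yA_gv) + U_bs·F_u·A_nt = 110.7 kips → 83 kips.
Bolt shear governs: 45.1 kips.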